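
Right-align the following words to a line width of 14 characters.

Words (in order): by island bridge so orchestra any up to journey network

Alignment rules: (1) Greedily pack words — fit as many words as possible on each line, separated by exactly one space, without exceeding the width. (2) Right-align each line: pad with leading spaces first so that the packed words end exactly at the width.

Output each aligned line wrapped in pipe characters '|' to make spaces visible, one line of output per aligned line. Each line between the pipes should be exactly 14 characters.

Answer: |     by island|
|     bridge so|
| orchestra any|
| up to journey|
|       network|

Derivation:
Line 1: ['by', 'island'] (min_width=9, slack=5)
Line 2: ['bridge', 'so'] (min_width=9, slack=5)
Line 3: ['orchestra', 'any'] (min_width=13, slack=1)
Line 4: ['up', 'to', 'journey'] (min_width=13, slack=1)
Line 5: ['network'] (min_width=7, slack=7)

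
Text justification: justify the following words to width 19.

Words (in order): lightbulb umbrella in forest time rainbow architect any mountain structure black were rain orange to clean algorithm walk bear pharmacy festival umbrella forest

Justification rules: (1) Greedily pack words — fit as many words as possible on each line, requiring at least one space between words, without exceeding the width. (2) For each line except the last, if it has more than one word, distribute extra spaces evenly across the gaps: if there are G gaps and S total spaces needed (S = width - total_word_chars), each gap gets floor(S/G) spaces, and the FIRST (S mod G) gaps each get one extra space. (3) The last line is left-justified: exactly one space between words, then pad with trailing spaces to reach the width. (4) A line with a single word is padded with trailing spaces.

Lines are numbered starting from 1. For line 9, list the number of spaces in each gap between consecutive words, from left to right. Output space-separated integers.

Line 1: ['lightbulb', 'umbrella'] (min_width=18, slack=1)
Line 2: ['in', 'forest', 'time'] (min_width=14, slack=5)
Line 3: ['rainbow', 'architect'] (min_width=17, slack=2)
Line 4: ['any', 'mountain'] (min_width=12, slack=7)
Line 5: ['structure', 'black'] (min_width=15, slack=4)
Line 6: ['were', 'rain', 'orange', 'to'] (min_width=19, slack=0)
Line 7: ['clean', 'algorithm'] (min_width=15, slack=4)
Line 8: ['walk', 'bear', 'pharmacy'] (min_width=18, slack=1)
Line 9: ['festival', 'umbrella'] (min_width=17, slack=2)
Line 10: ['forest'] (min_width=6, slack=13)

Answer: 3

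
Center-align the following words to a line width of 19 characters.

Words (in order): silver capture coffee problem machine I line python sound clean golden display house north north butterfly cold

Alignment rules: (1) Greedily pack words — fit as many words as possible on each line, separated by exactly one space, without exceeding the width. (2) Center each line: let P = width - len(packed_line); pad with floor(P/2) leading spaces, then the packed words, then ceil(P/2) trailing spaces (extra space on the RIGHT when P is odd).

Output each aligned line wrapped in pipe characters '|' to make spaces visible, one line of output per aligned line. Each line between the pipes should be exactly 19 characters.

Answer: |  silver capture   |
|  coffee problem   |
|  machine I line   |
|python sound clean |
|  golden display   |
| house north north |
|  butterfly cold   |

Derivation:
Line 1: ['silver', 'capture'] (min_width=14, slack=5)
Line 2: ['coffee', 'problem'] (min_width=14, slack=5)
Line 3: ['machine', 'I', 'line'] (min_width=14, slack=5)
Line 4: ['python', 'sound', 'clean'] (min_width=18, slack=1)
Line 5: ['golden', 'display'] (min_width=14, slack=5)
Line 6: ['house', 'north', 'north'] (min_width=17, slack=2)
Line 7: ['butterfly', 'cold'] (min_width=14, slack=5)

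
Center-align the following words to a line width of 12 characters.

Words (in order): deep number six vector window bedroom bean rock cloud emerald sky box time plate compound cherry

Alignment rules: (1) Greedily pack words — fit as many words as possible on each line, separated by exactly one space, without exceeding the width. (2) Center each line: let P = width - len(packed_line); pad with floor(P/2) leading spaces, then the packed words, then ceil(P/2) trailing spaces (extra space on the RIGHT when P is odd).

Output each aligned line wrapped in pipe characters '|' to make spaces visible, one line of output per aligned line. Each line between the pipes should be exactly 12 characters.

Answer: |deep number |
| six vector |
|   window   |
|bedroom bean|
| rock cloud |
|emerald sky |
|  box time  |
|   plate    |
|  compound  |
|   cherry   |

Derivation:
Line 1: ['deep', 'number'] (min_width=11, slack=1)
Line 2: ['six', 'vector'] (min_width=10, slack=2)
Line 3: ['window'] (min_width=6, slack=6)
Line 4: ['bedroom', 'bean'] (min_width=12, slack=0)
Line 5: ['rock', 'cloud'] (min_width=10, slack=2)
Line 6: ['emerald', 'sky'] (min_width=11, slack=1)
Line 7: ['box', 'time'] (min_width=8, slack=4)
Line 8: ['plate'] (min_width=5, slack=7)
Line 9: ['compound'] (min_width=8, slack=4)
Line 10: ['cherry'] (min_width=6, slack=6)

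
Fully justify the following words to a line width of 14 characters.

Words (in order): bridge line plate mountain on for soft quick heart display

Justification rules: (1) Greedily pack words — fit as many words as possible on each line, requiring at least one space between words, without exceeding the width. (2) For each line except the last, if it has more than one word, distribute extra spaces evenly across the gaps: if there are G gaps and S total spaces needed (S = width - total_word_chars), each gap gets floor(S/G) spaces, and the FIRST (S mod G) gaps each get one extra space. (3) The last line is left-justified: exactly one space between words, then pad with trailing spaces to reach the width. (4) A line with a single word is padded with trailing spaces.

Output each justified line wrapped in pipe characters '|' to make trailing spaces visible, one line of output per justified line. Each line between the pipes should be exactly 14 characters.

Answer: |bridge    line|
|plate mountain|
|on   for  soft|
|quick    heart|
|display       |

Derivation:
Line 1: ['bridge', 'line'] (min_width=11, slack=3)
Line 2: ['plate', 'mountain'] (min_width=14, slack=0)
Line 3: ['on', 'for', 'soft'] (min_width=11, slack=3)
Line 4: ['quick', 'heart'] (min_width=11, slack=3)
Line 5: ['display'] (min_width=7, slack=7)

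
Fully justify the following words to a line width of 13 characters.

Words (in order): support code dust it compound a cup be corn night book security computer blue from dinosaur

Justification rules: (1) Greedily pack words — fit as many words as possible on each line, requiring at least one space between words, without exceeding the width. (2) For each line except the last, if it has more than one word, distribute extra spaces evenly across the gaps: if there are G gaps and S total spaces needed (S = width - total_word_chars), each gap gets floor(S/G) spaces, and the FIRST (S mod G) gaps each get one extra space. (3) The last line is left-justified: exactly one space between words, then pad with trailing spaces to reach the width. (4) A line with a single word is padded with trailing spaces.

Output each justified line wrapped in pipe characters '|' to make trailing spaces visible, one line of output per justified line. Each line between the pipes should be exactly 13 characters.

Answer: |support  code|
|dust       it|
|compound    a|
|cup  be  corn|
|night    book|
|security     |
|computer blue|
|from dinosaur|

Derivation:
Line 1: ['support', 'code'] (min_width=12, slack=1)
Line 2: ['dust', 'it'] (min_width=7, slack=6)
Line 3: ['compound', 'a'] (min_width=10, slack=3)
Line 4: ['cup', 'be', 'corn'] (min_width=11, slack=2)
Line 5: ['night', 'book'] (min_width=10, slack=3)
Line 6: ['security'] (min_width=8, slack=5)
Line 7: ['computer', 'blue'] (min_width=13, slack=0)
Line 8: ['from', 'dinosaur'] (min_width=13, slack=0)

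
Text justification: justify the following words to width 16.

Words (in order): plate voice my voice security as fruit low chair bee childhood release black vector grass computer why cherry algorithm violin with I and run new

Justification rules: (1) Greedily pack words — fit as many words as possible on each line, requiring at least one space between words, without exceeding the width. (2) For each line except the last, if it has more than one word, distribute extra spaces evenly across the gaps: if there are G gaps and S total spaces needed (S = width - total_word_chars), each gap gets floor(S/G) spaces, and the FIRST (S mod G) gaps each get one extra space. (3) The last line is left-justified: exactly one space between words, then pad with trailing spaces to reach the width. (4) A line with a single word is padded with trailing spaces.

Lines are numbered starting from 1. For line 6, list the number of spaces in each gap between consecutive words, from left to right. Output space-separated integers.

Answer: 4

Derivation:
Line 1: ['plate', 'voice', 'my'] (min_width=14, slack=2)
Line 2: ['voice', 'security'] (min_width=14, slack=2)
Line 3: ['as', 'fruit', 'low'] (min_width=12, slack=4)
Line 4: ['chair', 'bee'] (min_width=9, slack=7)
Line 5: ['childhood'] (min_width=9, slack=7)
Line 6: ['release', 'black'] (min_width=13, slack=3)
Line 7: ['vector', 'grass'] (min_width=12, slack=4)
Line 8: ['computer', 'why'] (min_width=12, slack=4)
Line 9: ['cherry', 'algorithm'] (min_width=16, slack=0)
Line 10: ['violin', 'with', 'I'] (min_width=13, slack=3)
Line 11: ['and', 'run', 'new'] (min_width=11, slack=5)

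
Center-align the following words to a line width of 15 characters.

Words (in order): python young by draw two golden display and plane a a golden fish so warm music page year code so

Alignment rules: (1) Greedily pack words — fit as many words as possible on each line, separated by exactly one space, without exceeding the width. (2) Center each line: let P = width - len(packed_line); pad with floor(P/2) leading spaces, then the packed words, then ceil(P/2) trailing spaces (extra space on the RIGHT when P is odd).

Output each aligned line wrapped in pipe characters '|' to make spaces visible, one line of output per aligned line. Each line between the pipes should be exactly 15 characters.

Line 1: ['python', 'young', 'by'] (min_width=15, slack=0)
Line 2: ['draw', 'two', 'golden'] (min_width=15, slack=0)
Line 3: ['display', 'and'] (min_width=11, slack=4)
Line 4: ['plane', 'a', 'a'] (min_width=9, slack=6)
Line 5: ['golden', 'fish', 'so'] (min_width=14, slack=1)
Line 6: ['warm', 'music', 'page'] (min_width=15, slack=0)
Line 7: ['year', 'code', 'so'] (min_width=12, slack=3)

Answer: |python young by|
|draw two golden|
|  display and  |
|   plane a a   |
|golden fish so |
|warm music page|
| year code so  |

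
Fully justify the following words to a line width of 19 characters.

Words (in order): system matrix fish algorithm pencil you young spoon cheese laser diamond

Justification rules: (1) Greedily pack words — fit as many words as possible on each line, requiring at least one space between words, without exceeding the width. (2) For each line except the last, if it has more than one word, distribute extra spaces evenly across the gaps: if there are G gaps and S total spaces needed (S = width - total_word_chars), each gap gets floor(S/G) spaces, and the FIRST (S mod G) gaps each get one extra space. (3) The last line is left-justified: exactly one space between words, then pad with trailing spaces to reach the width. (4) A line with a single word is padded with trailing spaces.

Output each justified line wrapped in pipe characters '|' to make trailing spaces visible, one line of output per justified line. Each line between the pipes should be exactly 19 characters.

Line 1: ['system', 'matrix', 'fish'] (min_width=18, slack=1)
Line 2: ['algorithm', 'pencil'] (min_width=16, slack=3)
Line 3: ['you', 'young', 'spoon'] (min_width=15, slack=4)
Line 4: ['cheese', 'laser'] (min_width=12, slack=7)
Line 5: ['diamond'] (min_width=7, slack=12)

Answer: |system  matrix fish|
|algorithm    pencil|
|you   young   spoon|
|cheese        laser|
|diamond            |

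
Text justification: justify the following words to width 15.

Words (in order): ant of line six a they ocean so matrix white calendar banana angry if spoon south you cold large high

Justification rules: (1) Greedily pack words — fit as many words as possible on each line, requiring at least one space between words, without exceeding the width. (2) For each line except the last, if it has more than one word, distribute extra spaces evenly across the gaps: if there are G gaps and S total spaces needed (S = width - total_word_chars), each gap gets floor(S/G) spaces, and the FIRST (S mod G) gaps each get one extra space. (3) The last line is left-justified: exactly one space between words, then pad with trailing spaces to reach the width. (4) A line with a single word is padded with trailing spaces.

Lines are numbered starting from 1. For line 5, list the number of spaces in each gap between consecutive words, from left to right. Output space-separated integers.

Line 1: ['ant', 'of', 'line', 'six'] (min_width=15, slack=0)
Line 2: ['a', 'they', 'ocean', 'so'] (min_width=15, slack=0)
Line 3: ['matrix', 'white'] (min_width=12, slack=3)
Line 4: ['calendar', 'banana'] (min_width=15, slack=0)
Line 5: ['angry', 'if', 'spoon'] (min_width=14, slack=1)
Line 6: ['south', 'you', 'cold'] (min_width=14, slack=1)
Line 7: ['large', 'high'] (min_width=10, slack=5)

Answer: 2 1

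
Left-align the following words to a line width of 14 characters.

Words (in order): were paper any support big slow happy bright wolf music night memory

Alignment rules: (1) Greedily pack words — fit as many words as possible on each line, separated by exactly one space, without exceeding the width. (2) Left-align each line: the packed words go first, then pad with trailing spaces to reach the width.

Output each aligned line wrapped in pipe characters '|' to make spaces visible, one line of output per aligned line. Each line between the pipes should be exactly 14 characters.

Answer: |were paper any|
|support big   |
|slow happy    |
|bright wolf   |
|music night   |
|memory        |

Derivation:
Line 1: ['were', 'paper', 'any'] (min_width=14, slack=0)
Line 2: ['support', 'big'] (min_width=11, slack=3)
Line 3: ['slow', 'happy'] (min_width=10, slack=4)
Line 4: ['bright', 'wolf'] (min_width=11, slack=3)
Line 5: ['music', 'night'] (min_width=11, slack=3)
Line 6: ['memory'] (min_width=6, slack=8)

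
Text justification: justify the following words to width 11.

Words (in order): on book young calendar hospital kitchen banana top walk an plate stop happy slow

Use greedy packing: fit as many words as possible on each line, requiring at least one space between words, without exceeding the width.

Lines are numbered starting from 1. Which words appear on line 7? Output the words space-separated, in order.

Line 1: ['on', 'book'] (min_width=7, slack=4)
Line 2: ['young'] (min_width=5, slack=6)
Line 3: ['calendar'] (min_width=8, slack=3)
Line 4: ['hospital'] (min_width=8, slack=3)
Line 5: ['kitchen'] (min_width=7, slack=4)
Line 6: ['banana', 'top'] (min_width=10, slack=1)
Line 7: ['walk', 'an'] (min_width=7, slack=4)
Line 8: ['plate', 'stop'] (min_width=10, slack=1)
Line 9: ['happy', 'slow'] (min_width=10, slack=1)

Answer: walk an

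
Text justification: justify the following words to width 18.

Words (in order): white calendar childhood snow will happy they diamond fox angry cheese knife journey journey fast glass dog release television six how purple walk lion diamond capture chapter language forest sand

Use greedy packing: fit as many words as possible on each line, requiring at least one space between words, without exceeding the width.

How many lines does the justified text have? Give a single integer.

Answer: 13

Derivation:
Line 1: ['white', 'calendar'] (min_width=14, slack=4)
Line 2: ['childhood', 'snow'] (min_width=14, slack=4)
Line 3: ['will', 'happy', 'they'] (min_width=15, slack=3)
Line 4: ['diamond', 'fox', 'angry'] (min_width=17, slack=1)
Line 5: ['cheese', 'knife'] (min_width=12, slack=6)
Line 6: ['journey', 'journey'] (min_width=15, slack=3)
Line 7: ['fast', 'glass', 'dog'] (min_width=14, slack=4)
Line 8: ['release', 'television'] (min_width=18, slack=0)
Line 9: ['six', 'how', 'purple'] (min_width=14, slack=4)
Line 10: ['walk', 'lion', 'diamond'] (min_width=17, slack=1)
Line 11: ['capture', 'chapter'] (min_width=15, slack=3)
Line 12: ['language', 'forest'] (min_width=15, slack=3)
Line 13: ['sand'] (min_width=4, slack=14)
Total lines: 13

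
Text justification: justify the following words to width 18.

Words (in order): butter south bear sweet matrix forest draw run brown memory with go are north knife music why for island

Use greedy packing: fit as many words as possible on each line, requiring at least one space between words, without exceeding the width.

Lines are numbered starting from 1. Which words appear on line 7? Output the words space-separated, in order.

Answer: island

Derivation:
Line 1: ['butter', 'south', 'bear'] (min_width=17, slack=1)
Line 2: ['sweet', 'matrix'] (min_width=12, slack=6)
Line 3: ['forest', 'draw', 'run'] (min_width=15, slack=3)
Line 4: ['brown', 'memory', 'with'] (min_width=17, slack=1)
Line 5: ['go', 'are', 'north', 'knife'] (min_width=18, slack=0)
Line 6: ['music', 'why', 'for'] (min_width=13, slack=5)
Line 7: ['island'] (min_width=6, slack=12)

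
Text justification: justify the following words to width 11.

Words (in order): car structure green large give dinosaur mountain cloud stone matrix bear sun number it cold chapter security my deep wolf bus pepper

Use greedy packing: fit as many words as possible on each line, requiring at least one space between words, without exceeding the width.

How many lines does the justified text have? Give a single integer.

Line 1: ['car'] (min_width=3, slack=8)
Line 2: ['structure'] (min_width=9, slack=2)
Line 3: ['green', 'large'] (min_width=11, slack=0)
Line 4: ['give'] (min_width=4, slack=7)
Line 5: ['dinosaur'] (min_width=8, slack=3)
Line 6: ['mountain'] (min_width=8, slack=3)
Line 7: ['cloud', 'stone'] (min_width=11, slack=0)
Line 8: ['matrix', 'bear'] (min_width=11, slack=0)
Line 9: ['sun', 'number'] (min_width=10, slack=1)
Line 10: ['it', 'cold'] (min_width=7, slack=4)
Line 11: ['chapter'] (min_width=7, slack=4)
Line 12: ['security', 'my'] (min_width=11, slack=0)
Line 13: ['deep', 'wolf'] (min_width=9, slack=2)
Line 14: ['bus', 'pepper'] (min_width=10, slack=1)
Total lines: 14

Answer: 14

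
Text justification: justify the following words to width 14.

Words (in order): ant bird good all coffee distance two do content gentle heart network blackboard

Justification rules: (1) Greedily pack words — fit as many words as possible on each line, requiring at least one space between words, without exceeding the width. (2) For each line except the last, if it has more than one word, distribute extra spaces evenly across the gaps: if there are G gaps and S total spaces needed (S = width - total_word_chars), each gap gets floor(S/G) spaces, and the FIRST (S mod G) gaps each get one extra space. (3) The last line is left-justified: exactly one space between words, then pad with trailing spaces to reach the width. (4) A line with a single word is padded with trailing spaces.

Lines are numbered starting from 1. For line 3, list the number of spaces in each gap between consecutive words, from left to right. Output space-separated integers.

Answer: 3

Derivation:
Line 1: ['ant', 'bird', 'good'] (min_width=13, slack=1)
Line 2: ['all', 'coffee'] (min_width=10, slack=4)
Line 3: ['distance', 'two'] (min_width=12, slack=2)
Line 4: ['do', 'content'] (min_width=10, slack=4)
Line 5: ['gentle', 'heart'] (min_width=12, slack=2)
Line 6: ['network'] (min_width=7, slack=7)
Line 7: ['blackboard'] (min_width=10, slack=4)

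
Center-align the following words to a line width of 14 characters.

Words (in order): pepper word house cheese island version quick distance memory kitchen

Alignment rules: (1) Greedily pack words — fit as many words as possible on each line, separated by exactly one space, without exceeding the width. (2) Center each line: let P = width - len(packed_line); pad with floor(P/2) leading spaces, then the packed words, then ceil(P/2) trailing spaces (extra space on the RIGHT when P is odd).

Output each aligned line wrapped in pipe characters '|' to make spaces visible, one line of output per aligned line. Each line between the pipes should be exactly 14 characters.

Line 1: ['pepper', 'word'] (min_width=11, slack=3)
Line 2: ['house', 'cheese'] (min_width=12, slack=2)
Line 3: ['island', 'version'] (min_width=14, slack=0)
Line 4: ['quick', 'distance'] (min_width=14, slack=0)
Line 5: ['memory', 'kitchen'] (min_width=14, slack=0)

Answer: | pepper word  |
| house cheese |
|island version|
|quick distance|
|memory kitchen|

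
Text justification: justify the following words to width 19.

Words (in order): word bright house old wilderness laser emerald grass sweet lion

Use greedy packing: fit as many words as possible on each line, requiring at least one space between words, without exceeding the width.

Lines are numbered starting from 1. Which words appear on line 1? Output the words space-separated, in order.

Line 1: ['word', 'bright', 'house'] (min_width=17, slack=2)
Line 2: ['old', 'wilderness'] (min_width=14, slack=5)
Line 3: ['laser', 'emerald', 'grass'] (min_width=19, slack=0)
Line 4: ['sweet', 'lion'] (min_width=10, slack=9)

Answer: word bright house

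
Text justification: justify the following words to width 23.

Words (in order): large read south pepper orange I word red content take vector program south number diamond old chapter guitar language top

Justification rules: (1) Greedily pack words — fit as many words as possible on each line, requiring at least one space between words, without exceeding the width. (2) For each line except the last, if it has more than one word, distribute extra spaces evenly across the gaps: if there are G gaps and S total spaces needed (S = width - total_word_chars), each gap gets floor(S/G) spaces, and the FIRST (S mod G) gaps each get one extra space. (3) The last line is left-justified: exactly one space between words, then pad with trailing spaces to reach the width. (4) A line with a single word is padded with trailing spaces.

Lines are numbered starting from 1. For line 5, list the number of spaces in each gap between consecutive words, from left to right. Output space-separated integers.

Answer: 3 3

Derivation:
Line 1: ['large', 'read', 'south', 'pepper'] (min_width=23, slack=0)
Line 2: ['orange', 'I', 'word', 'red'] (min_width=17, slack=6)
Line 3: ['content', 'take', 'vector'] (min_width=19, slack=4)
Line 4: ['program', 'south', 'number'] (min_width=20, slack=3)
Line 5: ['diamond', 'old', 'chapter'] (min_width=19, slack=4)
Line 6: ['guitar', 'language', 'top'] (min_width=19, slack=4)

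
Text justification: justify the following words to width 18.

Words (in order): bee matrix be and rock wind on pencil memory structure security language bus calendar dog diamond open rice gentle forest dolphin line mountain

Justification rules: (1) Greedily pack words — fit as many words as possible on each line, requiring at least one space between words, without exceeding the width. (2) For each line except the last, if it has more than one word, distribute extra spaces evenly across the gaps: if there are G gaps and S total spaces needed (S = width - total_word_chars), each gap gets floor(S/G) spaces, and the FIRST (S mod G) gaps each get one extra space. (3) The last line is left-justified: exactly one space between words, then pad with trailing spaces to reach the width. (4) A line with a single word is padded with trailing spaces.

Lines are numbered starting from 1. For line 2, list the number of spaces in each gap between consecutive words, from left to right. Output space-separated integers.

Answer: 4 4

Derivation:
Line 1: ['bee', 'matrix', 'be', 'and'] (min_width=17, slack=1)
Line 2: ['rock', 'wind', 'on'] (min_width=12, slack=6)
Line 3: ['pencil', 'memory'] (min_width=13, slack=5)
Line 4: ['structure', 'security'] (min_width=18, slack=0)
Line 5: ['language', 'bus'] (min_width=12, slack=6)
Line 6: ['calendar', 'dog'] (min_width=12, slack=6)
Line 7: ['diamond', 'open', 'rice'] (min_width=17, slack=1)
Line 8: ['gentle', 'forest'] (min_width=13, slack=5)
Line 9: ['dolphin', 'line'] (min_width=12, slack=6)
Line 10: ['mountain'] (min_width=8, slack=10)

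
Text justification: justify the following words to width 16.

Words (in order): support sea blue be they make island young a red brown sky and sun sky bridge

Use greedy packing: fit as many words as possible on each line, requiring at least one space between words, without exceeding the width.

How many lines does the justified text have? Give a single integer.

Line 1: ['support', 'sea', 'blue'] (min_width=16, slack=0)
Line 2: ['be', 'they', 'make'] (min_width=12, slack=4)
Line 3: ['island', 'young', 'a'] (min_width=14, slack=2)
Line 4: ['red', 'brown', 'sky'] (min_width=13, slack=3)
Line 5: ['and', 'sun', 'sky'] (min_width=11, slack=5)
Line 6: ['bridge'] (min_width=6, slack=10)
Total lines: 6

Answer: 6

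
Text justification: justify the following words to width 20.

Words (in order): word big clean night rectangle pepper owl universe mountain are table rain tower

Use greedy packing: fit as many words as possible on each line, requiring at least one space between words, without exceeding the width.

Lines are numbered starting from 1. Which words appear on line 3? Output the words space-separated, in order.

Line 1: ['word', 'big', 'clean', 'night'] (min_width=20, slack=0)
Line 2: ['rectangle', 'pepper', 'owl'] (min_width=20, slack=0)
Line 3: ['universe', 'mountain'] (min_width=17, slack=3)
Line 4: ['are', 'table', 'rain', 'tower'] (min_width=20, slack=0)

Answer: universe mountain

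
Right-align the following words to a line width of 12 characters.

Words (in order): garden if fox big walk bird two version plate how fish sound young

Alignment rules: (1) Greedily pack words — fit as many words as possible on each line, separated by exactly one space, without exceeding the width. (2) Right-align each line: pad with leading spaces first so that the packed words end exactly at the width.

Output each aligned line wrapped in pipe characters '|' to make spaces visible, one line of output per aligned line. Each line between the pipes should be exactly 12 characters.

Line 1: ['garden', 'if'] (min_width=9, slack=3)
Line 2: ['fox', 'big', 'walk'] (min_width=12, slack=0)
Line 3: ['bird', 'two'] (min_width=8, slack=4)
Line 4: ['version'] (min_width=7, slack=5)
Line 5: ['plate', 'how'] (min_width=9, slack=3)
Line 6: ['fish', 'sound'] (min_width=10, slack=2)
Line 7: ['young'] (min_width=5, slack=7)

Answer: |   garden if|
|fox big walk|
|    bird two|
|     version|
|   plate how|
|  fish sound|
|       young|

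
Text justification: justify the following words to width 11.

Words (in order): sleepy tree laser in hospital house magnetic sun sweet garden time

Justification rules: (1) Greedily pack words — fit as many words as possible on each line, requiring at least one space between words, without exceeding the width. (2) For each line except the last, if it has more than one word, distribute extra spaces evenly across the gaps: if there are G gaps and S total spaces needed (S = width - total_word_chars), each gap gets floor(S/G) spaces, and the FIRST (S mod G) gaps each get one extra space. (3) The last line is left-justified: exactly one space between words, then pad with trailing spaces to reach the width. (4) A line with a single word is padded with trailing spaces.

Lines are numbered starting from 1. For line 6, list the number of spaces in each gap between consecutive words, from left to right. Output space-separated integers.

Line 1: ['sleepy', 'tree'] (min_width=11, slack=0)
Line 2: ['laser', 'in'] (min_width=8, slack=3)
Line 3: ['hospital'] (min_width=8, slack=3)
Line 4: ['house'] (min_width=5, slack=6)
Line 5: ['magnetic'] (min_width=8, slack=3)
Line 6: ['sun', 'sweet'] (min_width=9, slack=2)
Line 7: ['garden', 'time'] (min_width=11, slack=0)

Answer: 3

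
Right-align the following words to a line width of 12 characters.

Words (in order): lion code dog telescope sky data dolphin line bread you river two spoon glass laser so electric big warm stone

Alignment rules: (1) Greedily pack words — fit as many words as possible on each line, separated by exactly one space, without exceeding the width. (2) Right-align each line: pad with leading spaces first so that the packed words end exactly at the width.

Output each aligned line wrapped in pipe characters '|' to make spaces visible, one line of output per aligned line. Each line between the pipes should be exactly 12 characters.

Line 1: ['lion', 'code'] (min_width=9, slack=3)
Line 2: ['dog'] (min_width=3, slack=9)
Line 3: ['telescope'] (min_width=9, slack=3)
Line 4: ['sky', 'data'] (min_width=8, slack=4)
Line 5: ['dolphin', 'line'] (min_width=12, slack=0)
Line 6: ['bread', 'you'] (min_width=9, slack=3)
Line 7: ['river', 'two'] (min_width=9, slack=3)
Line 8: ['spoon', 'glass'] (min_width=11, slack=1)
Line 9: ['laser', 'so'] (min_width=8, slack=4)
Line 10: ['electric', 'big'] (min_width=12, slack=0)
Line 11: ['warm', 'stone'] (min_width=10, slack=2)

Answer: |   lion code|
|         dog|
|   telescope|
|    sky data|
|dolphin line|
|   bread you|
|   river two|
| spoon glass|
|    laser so|
|electric big|
|  warm stone|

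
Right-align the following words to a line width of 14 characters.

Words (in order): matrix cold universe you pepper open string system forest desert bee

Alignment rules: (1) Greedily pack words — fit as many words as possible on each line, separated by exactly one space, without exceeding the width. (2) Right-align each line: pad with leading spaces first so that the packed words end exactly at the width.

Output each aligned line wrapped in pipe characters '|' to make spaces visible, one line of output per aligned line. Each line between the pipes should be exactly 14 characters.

Answer: |   matrix cold|
|  universe you|
|   pepper open|
| string system|
| forest desert|
|           bee|

Derivation:
Line 1: ['matrix', 'cold'] (min_width=11, slack=3)
Line 2: ['universe', 'you'] (min_width=12, slack=2)
Line 3: ['pepper', 'open'] (min_width=11, slack=3)
Line 4: ['string', 'system'] (min_width=13, slack=1)
Line 5: ['forest', 'desert'] (min_width=13, slack=1)
Line 6: ['bee'] (min_width=3, slack=11)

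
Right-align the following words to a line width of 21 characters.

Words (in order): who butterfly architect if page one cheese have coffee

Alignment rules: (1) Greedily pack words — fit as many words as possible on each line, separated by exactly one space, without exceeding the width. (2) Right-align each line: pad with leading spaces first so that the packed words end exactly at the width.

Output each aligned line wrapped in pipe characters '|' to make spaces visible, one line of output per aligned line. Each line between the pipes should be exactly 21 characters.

Answer: |        who butterfly|
|architect if page one|
|   cheese have coffee|

Derivation:
Line 1: ['who', 'butterfly'] (min_width=13, slack=8)
Line 2: ['architect', 'if', 'page', 'one'] (min_width=21, slack=0)
Line 3: ['cheese', 'have', 'coffee'] (min_width=18, slack=3)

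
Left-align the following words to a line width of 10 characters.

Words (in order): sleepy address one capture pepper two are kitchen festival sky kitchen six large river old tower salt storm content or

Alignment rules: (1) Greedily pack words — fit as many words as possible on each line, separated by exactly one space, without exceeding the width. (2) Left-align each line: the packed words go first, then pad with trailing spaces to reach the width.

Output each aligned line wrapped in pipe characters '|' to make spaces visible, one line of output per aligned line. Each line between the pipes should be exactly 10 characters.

Answer: |sleepy    |
|address   |
|one       |
|capture   |
|pepper two|
|are       |
|kitchen   |
|festival  |
|sky       |
|kitchen   |
|six large |
|river old |
|tower salt|
|storm     |
|content or|

Derivation:
Line 1: ['sleepy'] (min_width=6, slack=4)
Line 2: ['address'] (min_width=7, slack=3)
Line 3: ['one'] (min_width=3, slack=7)
Line 4: ['capture'] (min_width=7, slack=3)
Line 5: ['pepper', 'two'] (min_width=10, slack=0)
Line 6: ['are'] (min_width=3, slack=7)
Line 7: ['kitchen'] (min_width=7, slack=3)
Line 8: ['festival'] (min_width=8, slack=2)
Line 9: ['sky'] (min_width=3, slack=7)
Line 10: ['kitchen'] (min_width=7, slack=3)
Line 11: ['six', 'large'] (min_width=9, slack=1)
Line 12: ['river', 'old'] (min_width=9, slack=1)
Line 13: ['tower', 'salt'] (min_width=10, slack=0)
Line 14: ['storm'] (min_width=5, slack=5)
Line 15: ['content', 'or'] (min_width=10, slack=0)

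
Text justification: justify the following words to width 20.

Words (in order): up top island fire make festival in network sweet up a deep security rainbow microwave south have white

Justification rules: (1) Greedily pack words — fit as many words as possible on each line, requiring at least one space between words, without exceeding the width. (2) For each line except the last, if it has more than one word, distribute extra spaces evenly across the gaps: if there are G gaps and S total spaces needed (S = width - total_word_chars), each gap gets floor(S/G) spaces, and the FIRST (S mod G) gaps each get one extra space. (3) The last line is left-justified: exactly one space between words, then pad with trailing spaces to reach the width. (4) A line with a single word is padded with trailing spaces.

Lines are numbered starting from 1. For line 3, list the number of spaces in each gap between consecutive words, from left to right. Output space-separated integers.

Line 1: ['up', 'top', 'island', 'fire'] (min_width=18, slack=2)
Line 2: ['make', 'festival', 'in'] (min_width=16, slack=4)
Line 3: ['network', 'sweet', 'up', 'a'] (min_width=18, slack=2)
Line 4: ['deep', 'security'] (min_width=13, slack=7)
Line 5: ['rainbow', 'microwave'] (min_width=17, slack=3)
Line 6: ['south', 'have', 'white'] (min_width=16, slack=4)

Answer: 2 2 1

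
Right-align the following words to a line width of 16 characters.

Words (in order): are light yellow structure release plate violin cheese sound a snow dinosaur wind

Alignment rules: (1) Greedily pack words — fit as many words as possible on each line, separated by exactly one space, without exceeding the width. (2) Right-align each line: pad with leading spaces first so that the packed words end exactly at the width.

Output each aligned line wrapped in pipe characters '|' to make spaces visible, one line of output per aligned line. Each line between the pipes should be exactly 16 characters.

Answer: |are light yellow|
|       structure|
|   release plate|
|   violin cheese|
|    sound a snow|
|   dinosaur wind|

Derivation:
Line 1: ['are', 'light', 'yellow'] (min_width=16, slack=0)
Line 2: ['structure'] (min_width=9, slack=7)
Line 3: ['release', 'plate'] (min_width=13, slack=3)
Line 4: ['violin', 'cheese'] (min_width=13, slack=3)
Line 5: ['sound', 'a', 'snow'] (min_width=12, slack=4)
Line 6: ['dinosaur', 'wind'] (min_width=13, slack=3)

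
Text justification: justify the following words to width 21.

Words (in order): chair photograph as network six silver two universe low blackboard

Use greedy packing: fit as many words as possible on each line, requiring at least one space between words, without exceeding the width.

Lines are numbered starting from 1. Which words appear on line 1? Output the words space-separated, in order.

Line 1: ['chair', 'photograph', 'as'] (min_width=19, slack=2)
Line 2: ['network', 'six', 'silver'] (min_width=18, slack=3)
Line 3: ['two', 'universe', 'low'] (min_width=16, slack=5)
Line 4: ['blackboard'] (min_width=10, slack=11)

Answer: chair photograph as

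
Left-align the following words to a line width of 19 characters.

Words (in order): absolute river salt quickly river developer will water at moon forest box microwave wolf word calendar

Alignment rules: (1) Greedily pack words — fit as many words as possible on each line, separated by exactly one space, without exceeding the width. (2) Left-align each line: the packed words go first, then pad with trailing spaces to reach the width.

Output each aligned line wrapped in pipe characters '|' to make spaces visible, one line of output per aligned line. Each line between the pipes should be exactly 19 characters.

Answer: |absolute river salt|
|quickly river      |
|developer will     |
|water at moon      |
|forest box         |
|microwave wolf word|
|calendar           |

Derivation:
Line 1: ['absolute', 'river', 'salt'] (min_width=19, slack=0)
Line 2: ['quickly', 'river'] (min_width=13, slack=6)
Line 3: ['developer', 'will'] (min_width=14, slack=5)
Line 4: ['water', 'at', 'moon'] (min_width=13, slack=6)
Line 5: ['forest', 'box'] (min_width=10, slack=9)
Line 6: ['microwave', 'wolf', 'word'] (min_width=19, slack=0)
Line 7: ['calendar'] (min_width=8, slack=11)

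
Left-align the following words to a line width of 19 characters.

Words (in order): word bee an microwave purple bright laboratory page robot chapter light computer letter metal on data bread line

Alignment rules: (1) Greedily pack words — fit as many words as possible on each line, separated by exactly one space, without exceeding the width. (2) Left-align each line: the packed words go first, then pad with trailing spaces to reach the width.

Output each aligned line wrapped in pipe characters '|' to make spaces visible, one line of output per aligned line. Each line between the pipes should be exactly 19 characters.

Line 1: ['word', 'bee', 'an'] (min_width=11, slack=8)
Line 2: ['microwave', 'purple'] (min_width=16, slack=3)
Line 3: ['bright', 'laboratory'] (min_width=17, slack=2)
Line 4: ['page', 'robot', 'chapter'] (min_width=18, slack=1)
Line 5: ['light', 'computer'] (min_width=14, slack=5)
Line 6: ['letter', 'metal', 'on'] (min_width=15, slack=4)
Line 7: ['data', 'bread', 'line'] (min_width=15, slack=4)

Answer: |word bee an        |
|microwave purple   |
|bright laboratory  |
|page robot chapter |
|light computer     |
|letter metal on    |
|data bread line    |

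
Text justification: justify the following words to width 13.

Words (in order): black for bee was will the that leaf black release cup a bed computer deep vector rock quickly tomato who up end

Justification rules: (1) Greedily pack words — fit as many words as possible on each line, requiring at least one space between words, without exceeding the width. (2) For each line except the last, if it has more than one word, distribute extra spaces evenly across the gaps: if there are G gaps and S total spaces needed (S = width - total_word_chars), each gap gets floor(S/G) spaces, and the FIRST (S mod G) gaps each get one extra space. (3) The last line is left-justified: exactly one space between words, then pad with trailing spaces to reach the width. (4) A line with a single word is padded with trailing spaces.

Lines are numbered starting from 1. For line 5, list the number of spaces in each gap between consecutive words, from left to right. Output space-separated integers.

Answer: 3 3

Derivation:
Line 1: ['black', 'for', 'bee'] (min_width=13, slack=0)
Line 2: ['was', 'will', 'the'] (min_width=12, slack=1)
Line 3: ['that', 'leaf'] (min_width=9, slack=4)
Line 4: ['black', 'release'] (min_width=13, slack=0)
Line 5: ['cup', 'a', 'bed'] (min_width=9, slack=4)
Line 6: ['computer', 'deep'] (min_width=13, slack=0)
Line 7: ['vector', 'rock'] (min_width=11, slack=2)
Line 8: ['quickly'] (min_width=7, slack=6)
Line 9: ['tomato', 'who', 'up'] (min_width=13, slack=0)
Line 10: ['end'] (min_width=3, slack=10)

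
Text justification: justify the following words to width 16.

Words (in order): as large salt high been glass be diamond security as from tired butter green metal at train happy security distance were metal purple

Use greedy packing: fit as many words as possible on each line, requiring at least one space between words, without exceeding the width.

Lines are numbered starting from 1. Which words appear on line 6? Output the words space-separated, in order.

Line 1: ['as', 'large', 'salt'] (min_width=13, slack=3)
Line 2: ['high', 'been', 'glass'] (min_width=15, slack=1)
Line 3: ['be', 'diamond'] (min_width=10, slack=6)
Line 4: ['security', 'as', 'from'] (min_width=16, slack=0)
Line 5: ['tired', 'butter'] (min_width=12, slack=4)
Line 6: ['green', 'metal', 'at'] (min_width=14, slack=2)
Line 7: ['train', 'happy'] (min_width=11, slack=5)
Line 8: ['security'] (min_width=8, slack=8)
Line 9: ['distance', 'were'] (min_width=13, slack=3)
Line 10: ['metal', 'purple'] (min_width=12, slack=4)

Answer: green metal at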